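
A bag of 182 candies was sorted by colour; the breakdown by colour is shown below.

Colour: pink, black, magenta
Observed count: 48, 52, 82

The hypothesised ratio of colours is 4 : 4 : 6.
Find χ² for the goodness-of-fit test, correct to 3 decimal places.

Ratio total = 14. Expected counts: 182×4/14 = 52, 182×4/14 = 52, 182×6/14 = 78.
pink: (48 − 52)²/52 = 16/52 = 0.3077
black: (52 − 52)²/52 = 0/52 = 0.0000
magenta: (82 − 78)²/78 = 16/78 = 0.2051
Sum = 0.513

0.513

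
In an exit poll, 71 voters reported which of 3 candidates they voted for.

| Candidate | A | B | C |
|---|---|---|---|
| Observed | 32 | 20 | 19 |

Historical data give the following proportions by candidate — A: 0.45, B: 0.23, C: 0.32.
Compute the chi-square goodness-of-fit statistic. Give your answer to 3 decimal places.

Expected counts E_i = n·p_i: 71×0.45 = 31.95, 71×0.23 = 16.33, 71×0.32 = 22.72.
cat         O        E   (O−E)²/E
A          32    31.95     0.0001
B          20    16.33     0.8248
C          19    22.72     0.6091
Sum = 1.434

1.434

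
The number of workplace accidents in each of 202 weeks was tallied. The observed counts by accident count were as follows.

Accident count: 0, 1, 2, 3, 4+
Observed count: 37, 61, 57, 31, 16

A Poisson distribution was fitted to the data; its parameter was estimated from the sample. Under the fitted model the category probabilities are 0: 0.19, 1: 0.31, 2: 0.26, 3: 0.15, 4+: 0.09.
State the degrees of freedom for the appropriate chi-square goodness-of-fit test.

3

There are k = 5 categories and 1 parameter estimated from the data, so df = 5 − 1 − 1 = 3.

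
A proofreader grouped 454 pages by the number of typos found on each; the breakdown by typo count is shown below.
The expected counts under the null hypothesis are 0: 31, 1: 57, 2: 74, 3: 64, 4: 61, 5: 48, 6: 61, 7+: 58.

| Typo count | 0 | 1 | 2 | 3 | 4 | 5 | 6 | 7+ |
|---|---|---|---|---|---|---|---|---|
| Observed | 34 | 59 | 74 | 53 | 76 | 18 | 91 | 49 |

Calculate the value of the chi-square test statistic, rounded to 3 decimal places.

40.840

cat         O        E   (O−E)²/E
0          34       31     0.2903
1          59       57     0.0702
2          74       74     0.0000
3          53       64     1.8906
4          76       61     3.6885
5          18       48    18.7500
6          91       61    14.7541
7+         49       58     1.3966
Sum = 40.840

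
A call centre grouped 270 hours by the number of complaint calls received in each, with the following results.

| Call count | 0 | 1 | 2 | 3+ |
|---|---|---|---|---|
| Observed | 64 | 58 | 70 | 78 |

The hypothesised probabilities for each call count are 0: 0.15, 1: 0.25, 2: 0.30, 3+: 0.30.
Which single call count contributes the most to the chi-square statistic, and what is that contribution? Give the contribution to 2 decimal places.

0, 13.64

Expected counts E_i = n·p_i: 270×0.15 = 40.5, 270×0.25 = 67.5, 270×0.30 = 81, 270×0.30 = 81.
cat         O        E   (O−E)²/E
0          64     40.5     13.636
1          58     67.5      1.337
2          70       81      1.494
3+         78       81      0.111
The largest term is for 0: 13.64.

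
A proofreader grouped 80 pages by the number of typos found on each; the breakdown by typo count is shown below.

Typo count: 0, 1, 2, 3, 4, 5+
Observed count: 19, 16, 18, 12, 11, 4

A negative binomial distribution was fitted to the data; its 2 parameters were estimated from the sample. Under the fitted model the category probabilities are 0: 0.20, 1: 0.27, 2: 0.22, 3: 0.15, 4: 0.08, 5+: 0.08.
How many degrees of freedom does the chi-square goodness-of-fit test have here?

There are k = 6 categories and 2 parameters estimated from the data, so df = 6 − 1 − 2 = 3.

3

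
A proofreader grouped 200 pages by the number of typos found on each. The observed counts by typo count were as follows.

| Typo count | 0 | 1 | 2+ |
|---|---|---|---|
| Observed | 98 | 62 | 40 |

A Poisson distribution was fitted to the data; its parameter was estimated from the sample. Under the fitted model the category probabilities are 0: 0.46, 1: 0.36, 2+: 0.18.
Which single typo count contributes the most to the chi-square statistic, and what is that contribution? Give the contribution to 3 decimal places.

Expected counts E_i = n·p_i: 200×0.46 = 92, 200×0.36 = 72, 200×0.18 = 36.
cat         O        E   (O−E)²/E
0          98       92     0.3913
1          62       72     1.3889
2+         40       36     0.4444
The largest term is for 1: 1.389.

1, 1.389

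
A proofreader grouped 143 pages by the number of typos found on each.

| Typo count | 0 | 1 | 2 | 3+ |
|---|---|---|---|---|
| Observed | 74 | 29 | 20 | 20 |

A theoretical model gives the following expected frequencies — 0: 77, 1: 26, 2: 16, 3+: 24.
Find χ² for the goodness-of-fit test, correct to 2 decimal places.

χ² = (74−77)²/77 + (29−26)²/26 + (20−16)²/16 + (20−24)²/24
   = 0.117 + 0.346 + 1.000 + 0.667
Sum = 2.13

2.13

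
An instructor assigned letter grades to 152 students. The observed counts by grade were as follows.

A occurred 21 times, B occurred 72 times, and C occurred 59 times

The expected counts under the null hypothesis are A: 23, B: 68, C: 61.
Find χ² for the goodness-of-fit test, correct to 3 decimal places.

A: (21 − 23)²/23 = 4/23 = 0.1739
B: (72 − 68)²/68 = 16/68 = 0.2353
C: (59 − 61)²/61 = 4/61 = 0.0656
Sum = 0.475

0.475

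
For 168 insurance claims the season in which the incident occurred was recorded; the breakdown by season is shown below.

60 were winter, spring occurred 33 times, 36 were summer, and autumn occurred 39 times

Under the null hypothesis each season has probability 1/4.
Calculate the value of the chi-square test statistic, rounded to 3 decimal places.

Under H₀ each category has probability 1/4, so each expected count is 168/4 = 42.
cat         O        E   (O−E)²/E
winter     60       42     7.7143
spring     33       42     1.9286
summer     36       42     0.8571
autumn     39       42     0.2143
Sum = 10.714

10.714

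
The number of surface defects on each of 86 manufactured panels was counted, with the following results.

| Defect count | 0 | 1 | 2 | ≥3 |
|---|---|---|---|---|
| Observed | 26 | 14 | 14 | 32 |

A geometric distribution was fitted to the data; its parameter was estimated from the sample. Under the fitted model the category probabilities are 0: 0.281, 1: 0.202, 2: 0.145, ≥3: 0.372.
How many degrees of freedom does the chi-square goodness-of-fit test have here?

2

There are k = 4 categories and 1 parameter estimated from the data, so df = 4 − 1 − 1 = 2.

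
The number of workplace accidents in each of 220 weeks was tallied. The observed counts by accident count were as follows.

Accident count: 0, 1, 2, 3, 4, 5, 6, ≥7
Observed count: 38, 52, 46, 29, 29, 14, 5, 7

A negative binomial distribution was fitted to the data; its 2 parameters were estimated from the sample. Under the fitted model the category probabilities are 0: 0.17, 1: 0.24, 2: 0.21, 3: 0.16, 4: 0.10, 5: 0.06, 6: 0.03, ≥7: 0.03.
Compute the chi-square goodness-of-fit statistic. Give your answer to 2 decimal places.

3.80

Expected counts E_i = n·p_i: 220×0.17 = 37.4, 220×0.24 = 52.8, 220×0.21 = 46.2, 220×0.16 = 35.2, 220×0.10 = 22, 220×0.06 = 13.2, 220×0.03 = 6.6, 220×0.03 = 6.6.
χ² = (38−37.4)²/37.4 + (52−52.8)²/52.8 + (46−46.2)²/46.2 + (29−35.2)²/35.2 + (29−22)²/22 + (14−13.2)²/13.2 + (5−6.6)²/6.6 + (7−6.6)²/6.6
   = 0.010 + 0.012 + 0.001 + 1.092 + 2.227 + 0.048 + 0.388 + 0.024
Sum = 3.80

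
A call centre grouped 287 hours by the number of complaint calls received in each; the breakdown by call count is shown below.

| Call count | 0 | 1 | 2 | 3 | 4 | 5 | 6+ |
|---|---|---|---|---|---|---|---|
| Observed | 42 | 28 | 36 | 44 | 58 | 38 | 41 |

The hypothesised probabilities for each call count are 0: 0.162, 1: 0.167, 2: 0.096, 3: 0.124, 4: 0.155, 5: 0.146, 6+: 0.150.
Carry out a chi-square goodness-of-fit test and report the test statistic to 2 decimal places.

Expected counts E_i = n·p_i: 287×0.162 = 46.494, 287×0.167 = 47.929, 287×0.096 = 27.552, 287×0.124 = 35.588, 287×0.155 = 44.485, 287×0.146 = 41.902, 287×0.150 = 43.05.
χ² = (42−46.494)²/46.494 + (28−47.929)²/47.929 + (36−27.552)²/27.552 + (44−35.588)²/35.588 + (58−44.485)²/44.485 + (38−41.902)²/41.902 + (41−43.05)²/43.05
   = 0.434 + 8.287 + 2.590 + 1.988 + 4.106 + 0.363 + 0.098
Sum = 17.87

17.87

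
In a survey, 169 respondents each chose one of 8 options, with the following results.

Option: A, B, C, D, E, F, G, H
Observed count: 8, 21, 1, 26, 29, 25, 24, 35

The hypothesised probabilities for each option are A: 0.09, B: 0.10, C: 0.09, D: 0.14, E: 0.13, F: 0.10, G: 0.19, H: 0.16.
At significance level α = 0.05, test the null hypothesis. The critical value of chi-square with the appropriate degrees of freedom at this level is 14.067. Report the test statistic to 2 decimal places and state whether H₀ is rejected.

28.44; reject

Expected counts E_i = n·p_i: 169×0.09 = 15.21, 169×0.10 = 16.9, 169×0.09 = 15.21, 169×0.14 = 23.66, 169×0.13 = 21.97, 169×0.10 = 16.9, 169×0.19 = 32.11, 169×0.16 = 27.04.
χ² = (8−15.21)²/15.21 + (21−16.9)²/16.9 + (1−15.21)²/15.21 + (26−23.66)²/23.66 + (29−21.97)²/21.97 + (25−16.9)²/16.9 + (24−32.11)²/32.11 + (35−27.04)²/27.04
   = 3.418 + 0.995 + 13.276 + 0.231 + 2.249 + 3.882 + 2.048 + 2.343
Sum = 28.44
df = 7. Since 28.44 > 14.067, we reject H₀.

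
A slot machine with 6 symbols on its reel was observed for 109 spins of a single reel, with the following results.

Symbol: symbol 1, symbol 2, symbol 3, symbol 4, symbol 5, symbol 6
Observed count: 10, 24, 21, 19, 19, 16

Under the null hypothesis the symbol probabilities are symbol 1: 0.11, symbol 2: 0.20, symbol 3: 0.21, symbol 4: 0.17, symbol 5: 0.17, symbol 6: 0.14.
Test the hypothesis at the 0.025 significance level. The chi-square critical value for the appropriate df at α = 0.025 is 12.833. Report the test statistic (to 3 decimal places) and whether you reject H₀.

Expected counts E_i = n·p_i: 109×0.11 = 11.99, 109×0.20 = 21.8, 109×0.21 = 22.89, 109×0.17 = 18.53, 109×0.17 = 18.53, 109×0.14 = 15.26.
χ² = (10−11.99)²/11.99 + (24−21.8)²/21.8 + (21−22.89)²/22.89 + (19−18.53)²/18.53 + (19−18.53)²/18.53 + (16−15.26)²/15.26
   = 0.3303 + 0.2220 + 0.1561 + 0.0119 + 0.0119 + 0.0359
Sum = 0.768
df = 5. Since 0.768 < 12.833, we do not reject H₀.

0.768; do not reject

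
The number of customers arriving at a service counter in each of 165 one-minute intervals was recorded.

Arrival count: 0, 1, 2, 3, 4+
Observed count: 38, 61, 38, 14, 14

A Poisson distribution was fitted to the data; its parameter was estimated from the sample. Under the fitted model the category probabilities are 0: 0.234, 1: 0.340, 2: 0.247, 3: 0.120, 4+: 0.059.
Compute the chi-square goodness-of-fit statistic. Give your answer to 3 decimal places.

4.191

Expected counts E_i = n·p_i: 165×0.234 = 38.61, 165×0.340 = 56.1, 165×0.247 = 40.755, 165×0.120 = 19.8, 165×0.059 = 9.735.
0: (38 − 38.61)²/38.61 = 0.3721/38.61 = 0.0096
1: (61 − 56.1)²/56.1 = 24.01/56.1 = 0.4280
2: (38 − 40.755)²/40.755 = 7.590025/40.755 = 0.1862
3: (14 − 19.8)²/19.8 = 33.64/19.8 = 1.6990
4+: (14 − 9.735)²/9.735 = 18.190225/9.735 = 1.8685
Sum = 4.191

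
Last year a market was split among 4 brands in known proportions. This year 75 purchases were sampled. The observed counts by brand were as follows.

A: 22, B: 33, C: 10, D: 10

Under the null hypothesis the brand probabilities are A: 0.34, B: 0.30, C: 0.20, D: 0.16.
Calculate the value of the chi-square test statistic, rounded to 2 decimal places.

7.38

Expected counts E_i = n·p_i: 75×0.34 = 25.5, 75×0.30 = 22.5, 75×0.20 = 15, 75×0.16 = 12.
cat         O        E   (O−E)²/E
A          22     25.5      0.480
B          33     22.5      4.900
C          10       15      1.667
D          10       12      0.333
Sum = 7.38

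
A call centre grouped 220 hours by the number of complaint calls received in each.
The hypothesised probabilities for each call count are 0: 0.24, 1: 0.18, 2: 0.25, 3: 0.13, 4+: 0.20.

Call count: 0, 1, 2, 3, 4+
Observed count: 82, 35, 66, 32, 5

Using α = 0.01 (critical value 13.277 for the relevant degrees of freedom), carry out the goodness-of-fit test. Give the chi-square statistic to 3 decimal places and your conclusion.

Expected counts E_i = n·p_i: 220×0.24 = 52.8, 220×0.18 = 39.6, 220×0.25 = 55, 220×0.13 = 28.6, 220×0.20 = 44.
cat         O        E   (O−E)²/E
0          82     52.8    16.1485
1          35     39.6     0.5343
2          66       55     2.2000
3          32     28.6     0.4042
4+          5       44    34.5682
Sum = 53.855
df = 4. Since 53.855 > 13.277, we reject H₀.

53.855; reject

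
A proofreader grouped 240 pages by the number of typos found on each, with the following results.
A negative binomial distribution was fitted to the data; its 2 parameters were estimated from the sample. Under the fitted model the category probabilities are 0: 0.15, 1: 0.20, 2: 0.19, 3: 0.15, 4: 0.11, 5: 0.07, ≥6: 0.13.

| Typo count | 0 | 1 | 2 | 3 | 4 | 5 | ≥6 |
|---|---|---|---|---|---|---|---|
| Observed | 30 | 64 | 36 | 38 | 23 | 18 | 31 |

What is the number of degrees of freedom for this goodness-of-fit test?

There are k = 7 categories and 2 parameters estimated from the data, so df = 7 − 1 − 2 = 4.

4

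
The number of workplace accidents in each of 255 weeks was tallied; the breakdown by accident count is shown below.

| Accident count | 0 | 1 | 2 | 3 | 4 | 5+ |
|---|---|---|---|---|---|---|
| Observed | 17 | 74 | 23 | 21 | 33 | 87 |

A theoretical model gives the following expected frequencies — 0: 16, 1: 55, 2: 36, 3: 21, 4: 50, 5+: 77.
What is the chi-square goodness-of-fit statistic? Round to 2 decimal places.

18.40

cat         O        E   (O−E)²/E
0          17       16      0.063
1          74       55      6.564
2          23       36      4.694
3          21       21      0.000
4          33       50      5.780
5+         87       77      1.299
Sum = 18.40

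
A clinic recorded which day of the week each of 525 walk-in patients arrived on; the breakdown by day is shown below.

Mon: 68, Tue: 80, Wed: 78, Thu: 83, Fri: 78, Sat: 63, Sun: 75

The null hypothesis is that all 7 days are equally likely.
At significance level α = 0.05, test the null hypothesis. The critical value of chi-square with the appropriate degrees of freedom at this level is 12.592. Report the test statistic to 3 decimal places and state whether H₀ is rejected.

Expected count for each of the 7 categories: 525/7 = 75.
χ² = (68−75)²/75 + (80−75)²/75 + (78−75)²/75 + (83−75)²/75 + (78−75)²/75 + (63−75)²/75 + (75−75)²/75
   = 0.6533 + 0.3333 + 0.1200 + 0.8533 + 0.1200 + 1.9200 + 0.0000
Sum = 4.000
df = 6. Since 4.000 < 12.592, we do not reject H₀.

4.000; do not reject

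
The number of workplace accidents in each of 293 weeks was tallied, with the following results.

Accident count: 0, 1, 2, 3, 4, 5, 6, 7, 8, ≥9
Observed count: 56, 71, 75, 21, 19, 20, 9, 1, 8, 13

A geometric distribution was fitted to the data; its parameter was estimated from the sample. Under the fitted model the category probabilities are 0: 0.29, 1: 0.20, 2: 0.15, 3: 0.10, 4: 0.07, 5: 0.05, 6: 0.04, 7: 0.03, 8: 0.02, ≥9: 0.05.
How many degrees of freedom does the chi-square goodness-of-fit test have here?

8

There are k = 10 categories and 1 parameter estimated from the data, so df = 10 − 1 − 1 = 8.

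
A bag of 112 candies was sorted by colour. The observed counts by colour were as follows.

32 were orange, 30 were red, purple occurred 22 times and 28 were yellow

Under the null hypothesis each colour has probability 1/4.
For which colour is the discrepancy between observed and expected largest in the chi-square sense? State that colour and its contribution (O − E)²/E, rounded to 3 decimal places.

purple, 1.286

Under H₀ each category has probability 1/4, so each expected count is 112/4 = 28.
orange: (32 − 28)²/28 = 16/28 = 0.5714
red: (30 − 28)²/28 = 4/28 = 0.1429
purple: (22 − 28)²/28 = 36/28 = 1.2857
yellow: (28 − 28)²/28 = 0/28 = 0.0000
The largest term is for purple: 1.286.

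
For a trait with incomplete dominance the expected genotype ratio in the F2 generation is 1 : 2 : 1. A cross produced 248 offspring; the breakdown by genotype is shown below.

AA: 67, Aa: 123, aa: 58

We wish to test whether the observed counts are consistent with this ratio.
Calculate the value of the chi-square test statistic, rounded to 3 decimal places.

0.669

Ratio total = 4. Expected counts: 248×1/4 = 62, 248×2/4 = 124, 248×1/4 = 62.
cat         O        E   (O−E)²/E
AA         67       62     0.4032
Aa        123      124     0.0081
aa         58       62     0.2581
Sum = 0.669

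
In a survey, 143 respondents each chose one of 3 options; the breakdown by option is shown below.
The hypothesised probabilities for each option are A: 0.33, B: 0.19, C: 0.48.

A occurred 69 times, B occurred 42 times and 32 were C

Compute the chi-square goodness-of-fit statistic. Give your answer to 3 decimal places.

Expected counts E_i = n·p_i: 143×0.33 = 47.19, 143×0.19 = 27.17, 143×0.48 = 68.64.
A: (69 − 47.19)²/47.19 = 475.6761/47.19 = 10.0800
B: (42 − 27.17)²/27.17 = 219.9289/27.17 = 8.0945
C: (32 − 68.64)²/68.64 = 1342.4896/68.64 = 19.5584
Sum = 37.733

37.733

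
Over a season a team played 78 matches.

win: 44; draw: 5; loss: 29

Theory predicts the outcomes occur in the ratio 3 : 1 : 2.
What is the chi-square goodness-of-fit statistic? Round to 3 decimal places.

Ratio total = 6. Expected counts: 78×3/6 = 39, 78×1/6 = 13, 78×2/6 = 26.
χ² = (44−39)²/39 + (5−13)²/13 + (29−26)²/26
   = 0.6410 + 4.9231 + 0.3462
Sum = 5.910

5.910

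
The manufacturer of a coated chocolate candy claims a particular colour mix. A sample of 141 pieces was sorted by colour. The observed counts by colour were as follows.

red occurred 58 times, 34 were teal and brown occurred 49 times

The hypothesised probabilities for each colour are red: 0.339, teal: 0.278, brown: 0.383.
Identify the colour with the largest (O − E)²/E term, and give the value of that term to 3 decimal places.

Expected counts E_i = n·p_i: 141×0.339 = 47.799, 141×0.278 = 39.198, 141×0.383 = 54.003.
red: (58 − 47.799)²/47.799 = 104.060401/47.799 = 2.1770
teal: (34 − 39.198)²/39.198 = 27.019204/39.198 = 0.6893
brown: (49 − 54.003)²/54.003 = 25.030009/54.003 = 0.4635
The largest term is for red: 2.177.

red, 2.177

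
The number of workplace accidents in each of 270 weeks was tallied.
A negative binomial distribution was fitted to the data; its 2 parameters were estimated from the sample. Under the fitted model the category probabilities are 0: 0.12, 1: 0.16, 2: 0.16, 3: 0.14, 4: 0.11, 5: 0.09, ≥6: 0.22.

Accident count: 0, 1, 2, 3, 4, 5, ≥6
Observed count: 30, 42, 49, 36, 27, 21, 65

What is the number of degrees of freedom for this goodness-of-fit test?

There are k = 7 categories and 2 parameters estimated from the data, so df = 7 − 1 − 2 = 4.

4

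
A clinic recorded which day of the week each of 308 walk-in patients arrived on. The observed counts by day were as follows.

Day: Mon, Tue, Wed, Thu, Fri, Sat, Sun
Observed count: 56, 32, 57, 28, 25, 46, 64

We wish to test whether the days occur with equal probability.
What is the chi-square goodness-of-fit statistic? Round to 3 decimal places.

Expected count for each of the 7 categories: 308/7 = 44.
χ² = (56−44)²/44 + (32−44)²/44 + (57−44)²/44 + (28−44)²/44 + (25−44)²/44 + (46−44)²/44 + (64−44)²/44
   = 3.2727 + 3.2727 + 3.8409 + 5.8182 + 8.2045 + 0.0909 + 9.0909
Sum = 33.591

33.591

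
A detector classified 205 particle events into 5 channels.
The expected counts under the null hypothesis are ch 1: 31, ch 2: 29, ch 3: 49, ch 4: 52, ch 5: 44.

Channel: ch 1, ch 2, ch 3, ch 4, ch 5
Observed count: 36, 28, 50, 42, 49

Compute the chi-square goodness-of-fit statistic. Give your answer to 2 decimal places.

3.35

ch 1: (36 − 31)²/31 = 25/31 = 0.806
ch 2: (28 − 29)²/29 = 1/29 = 0.034
ch 3: (50 − 49)²/49 = 1/49 = 0.020
ch 4: (42 − 52)²/52 = 100/52 = 1.923
ch 5: (49 − 44)²/44 = 25/44 = 0.568
Sum = 3.35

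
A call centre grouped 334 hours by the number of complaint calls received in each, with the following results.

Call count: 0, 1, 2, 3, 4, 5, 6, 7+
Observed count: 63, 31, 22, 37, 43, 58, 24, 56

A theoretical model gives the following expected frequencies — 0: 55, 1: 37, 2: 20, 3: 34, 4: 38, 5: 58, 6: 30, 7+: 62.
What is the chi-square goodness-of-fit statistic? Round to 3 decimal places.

cat         O        E   (O−E)²/E
0          63       55     1.1636
1          31       37     0.9730
2          22       20     0.2000
3          37       34     0.2647
4          43       38     0.6579
5          58       58     0.0000
6          24       30     1.2000
7+         56       62     0.5806
Sum = 5.040

5.040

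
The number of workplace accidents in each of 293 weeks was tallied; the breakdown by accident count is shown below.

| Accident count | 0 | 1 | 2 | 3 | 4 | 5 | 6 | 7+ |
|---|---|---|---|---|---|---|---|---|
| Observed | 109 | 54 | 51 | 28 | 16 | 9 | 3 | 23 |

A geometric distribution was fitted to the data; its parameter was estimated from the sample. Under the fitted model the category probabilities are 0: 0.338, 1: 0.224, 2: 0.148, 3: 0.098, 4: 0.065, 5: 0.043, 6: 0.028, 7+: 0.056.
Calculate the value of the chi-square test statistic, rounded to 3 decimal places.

11.891

Expected counts E_i = n·p_i: 293×0.338 = 99.034, 293×0.224 = 65.632, 293×0.148 = 43.364, 293×0.098 = 28.714, 293×0.065 = 19.045, 293×0.043 = 12.599, 293×0.028 = 8.204, 293×0.056 = 16.408.
0: (109 − 99.034)²/99.034 = 99.321156/99.034 = 1.0029
1: (54 − 65.632)²/65.632 = 135.303424/65.632 = 2.0615
2: (51 − 43.364)²/43.364 = 58.308496/43.364 = 1.3446
3: (28 − 28.714)²/28.714 = 0.509796/28.714 = 0.0178
4: (16 − 19.045)²/19.045 = 9.272025/19.045 = 0.4868
5: (9 − 12.599)²/12.599 = 12.952801/12.599 = 1.0281
6: (3 − 8.204)²/8.204 = 27.081616/8.204 = 3.3010
7+: (23 − 16.408)²/16.408 = 43.454464/16.408 = 2.6484
Sum = 11.891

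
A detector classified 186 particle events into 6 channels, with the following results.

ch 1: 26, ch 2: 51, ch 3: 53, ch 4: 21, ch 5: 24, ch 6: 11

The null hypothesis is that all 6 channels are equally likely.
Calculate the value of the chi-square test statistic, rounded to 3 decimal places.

47.032

Expected count for each of the 6 categories: 186/6 = 31.
χ² = (26−31)²/31 + (51−31)²/31 + (53−31)²/31 + (21−31)²/31 + (24−31)²/31 + (11−31)²/31
   = 0.8065 + 12.9032 + 15.6129 + 3.2258 + 1.5806 + 12.9032
Sum = 47.032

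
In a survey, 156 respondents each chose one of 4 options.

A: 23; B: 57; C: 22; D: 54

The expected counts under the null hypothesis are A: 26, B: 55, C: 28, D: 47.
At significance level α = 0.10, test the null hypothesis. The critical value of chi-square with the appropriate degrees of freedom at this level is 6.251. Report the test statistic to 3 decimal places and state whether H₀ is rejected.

A: (23 − 26)²/26 = 9/26 = 0.3462
B: (57 − 55)²/55 = 4/55 = 0.0727
C: (22 − 28)²/28 = 36/28 = 1.2857
D: (54 − 47)²/47 = 49/47 = 1.0426
Sum = 2.747
df = 3. Since 2.747 < 6.251, we do not reject H₀.

2.747; do not reject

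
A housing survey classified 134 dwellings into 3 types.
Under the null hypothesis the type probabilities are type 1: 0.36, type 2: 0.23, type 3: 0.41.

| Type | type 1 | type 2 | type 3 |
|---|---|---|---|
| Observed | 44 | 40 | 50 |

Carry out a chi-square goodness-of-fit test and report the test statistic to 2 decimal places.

3.55

Expected counts E_i = n·p_i: 134×0.36 = 48.24, 134×0.23 = 30.82, 134×0.41 = 54.94.
χ² = (44−48.24)²/48.24 + (40−30.82)²/30.82 + (50−54.94)²/54.94
   = 0.373 + 2.734 + 0.444
Sum = 3.55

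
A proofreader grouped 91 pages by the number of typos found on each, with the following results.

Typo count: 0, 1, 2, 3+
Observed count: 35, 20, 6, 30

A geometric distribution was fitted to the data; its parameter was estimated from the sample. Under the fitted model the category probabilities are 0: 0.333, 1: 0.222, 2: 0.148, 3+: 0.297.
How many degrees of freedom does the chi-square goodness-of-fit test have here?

2

There are k = 4 categories and 1 parameter estimated from the data, so df = 4 − 1 − 1 = 2.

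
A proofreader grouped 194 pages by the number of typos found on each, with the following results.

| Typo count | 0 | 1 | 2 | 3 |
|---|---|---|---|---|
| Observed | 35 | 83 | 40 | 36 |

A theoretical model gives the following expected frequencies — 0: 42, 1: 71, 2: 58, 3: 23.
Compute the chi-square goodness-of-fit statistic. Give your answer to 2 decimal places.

cat         O        E   (O−E)²/E
0          35       42      1.167
1          83       71      2.028
2          40       58      5.586
3          36       23      7.348
Sum = 16.13

16.13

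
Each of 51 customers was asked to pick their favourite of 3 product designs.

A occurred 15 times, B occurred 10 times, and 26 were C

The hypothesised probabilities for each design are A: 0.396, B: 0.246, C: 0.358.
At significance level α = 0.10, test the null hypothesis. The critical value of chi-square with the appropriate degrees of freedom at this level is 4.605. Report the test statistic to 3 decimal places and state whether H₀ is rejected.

Expected counts E_i = n·p_i: 51×0.396 = 20.196, 51×0.246 = 12.546, 51×0.358 = 18.258.
χ² = (15−20.196)²/20.196 + (10−12.546)²/12.546 + (26−18.258)²/18.258
   = 1.3368 + 0.5167 + 3.2829
Sum = 5.136
df = 2. Since 5.136 > 4.605, we reject H₀.

5.136; reject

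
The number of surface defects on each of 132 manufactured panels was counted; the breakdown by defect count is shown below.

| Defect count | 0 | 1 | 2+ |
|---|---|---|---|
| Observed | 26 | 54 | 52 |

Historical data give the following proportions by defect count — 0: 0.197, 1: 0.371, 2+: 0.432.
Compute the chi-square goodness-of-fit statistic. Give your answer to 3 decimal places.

0.959

Expected counts E_i = n·p_i: 132×0.197 = 26.004, 132×0.371 = 48.972, 132×0.432 = 57.024.
χ² = (26−26.004)²/26.004 + (54−48.972)²/48.972 + (52−57.024)²/57.024
   = 0.0000 + 0.5162 + 0.4426
Sum = 0.959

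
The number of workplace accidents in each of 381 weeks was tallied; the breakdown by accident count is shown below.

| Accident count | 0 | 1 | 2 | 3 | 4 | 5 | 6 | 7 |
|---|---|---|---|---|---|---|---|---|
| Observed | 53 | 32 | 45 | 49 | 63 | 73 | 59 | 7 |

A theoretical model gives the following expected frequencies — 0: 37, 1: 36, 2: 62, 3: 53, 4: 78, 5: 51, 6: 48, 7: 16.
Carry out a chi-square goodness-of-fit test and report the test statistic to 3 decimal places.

32.285

cat         O        E   (O−E)²/E
0          53       37     6.9189
1          32       36     0.4444
2          45       62     4.6613
3          49       53     0.3019
4          63       78     2.8846
5          73       51     9.4902
6          59       48     2.5208
7           7       16     5.0625
Sum = 32.285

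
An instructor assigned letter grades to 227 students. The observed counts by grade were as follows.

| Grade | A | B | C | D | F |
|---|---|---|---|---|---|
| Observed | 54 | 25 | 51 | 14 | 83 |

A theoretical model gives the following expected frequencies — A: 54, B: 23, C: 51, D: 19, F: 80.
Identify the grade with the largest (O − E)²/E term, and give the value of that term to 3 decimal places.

D, 1.316

χ² = (54−54)²/54 + (25−23)²/23 + (51−51)²/51 + (14−19)²/19 + (83−80)²/80
   = 0.0000 + 0.1739 + 0.0000 + 1.3158 + 0.1125
The largest term is for D: 1.316.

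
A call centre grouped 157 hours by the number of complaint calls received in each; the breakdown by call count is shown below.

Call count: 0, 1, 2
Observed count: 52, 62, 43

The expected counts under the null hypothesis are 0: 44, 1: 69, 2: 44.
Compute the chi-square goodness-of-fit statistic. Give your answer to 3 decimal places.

2.187

χ² = (52−44)²/44 + (62−69)²/69 + (43−44)²/44
   = 1.4545 + 0.7101 + 0.0227
Sum = 2.187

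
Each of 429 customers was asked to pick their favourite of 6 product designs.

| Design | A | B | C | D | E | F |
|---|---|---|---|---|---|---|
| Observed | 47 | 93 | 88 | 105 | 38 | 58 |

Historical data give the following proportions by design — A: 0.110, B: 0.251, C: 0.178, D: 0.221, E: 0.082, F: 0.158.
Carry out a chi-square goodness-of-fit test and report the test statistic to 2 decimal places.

6.51

Expected counts E_i = n·p_i: 429×0.110 = 47.19, 429×0.251 = 107.679, 429×0.178 = 76.362, 429×0.221 = 94.809, 429×0.082 = 35.178, 429×0.158 = 67.782.
cat         O        E   (O−E)²/E
A          47    47.19      0.001
B          93  107.679      2.001
C          88   76.362      1.774
D         105   94.809      1.095
E          38   35.178      0.226
F          58   67.782      1.412
Sum = 6.51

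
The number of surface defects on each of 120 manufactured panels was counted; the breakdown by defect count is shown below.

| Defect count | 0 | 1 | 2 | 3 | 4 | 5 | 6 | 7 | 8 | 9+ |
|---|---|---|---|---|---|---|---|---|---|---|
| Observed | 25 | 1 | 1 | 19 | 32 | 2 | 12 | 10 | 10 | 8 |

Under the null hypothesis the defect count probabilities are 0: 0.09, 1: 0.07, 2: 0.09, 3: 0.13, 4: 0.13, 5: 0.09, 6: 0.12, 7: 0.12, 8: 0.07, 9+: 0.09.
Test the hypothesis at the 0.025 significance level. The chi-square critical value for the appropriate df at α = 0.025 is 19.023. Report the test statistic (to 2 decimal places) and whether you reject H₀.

Expected counts E_i = n·p_i: 120×0.09 = 10.8, 120×0.07 = 8.4, 120×0.09 = 10.8, 120×0.13 = 15.6, 120×0.13 = 15.6, 120×0.09 = 10.8, 120×0.12 = 14.4, 120×0.12 = 14.4, 120×0.07 = 8.4, 120×0.09 = 10.8.
χ² = (25−10.8)²/10.8 + (1−8.4)²/8.4 + (1−10.8)²/10.8 + (19−15.6)²/15.6 + (32−15.6)²/15.6 + (2−10.8)²/10.8 + (12−14.4)²/14.4 + (10−14.4)²/14.4 + (10−8.4)²/8.4 + (8−10.8)²/10.8
   = 18.670 + 6.519 + 8.893 + 0.741 + 17.241 + 7.170 + 0.400 + 1.344 + 0.305 + 0.726
Sum = 62.01
df = 9. Since 62.01 > 19.023, we reject H₀.

62.01; reject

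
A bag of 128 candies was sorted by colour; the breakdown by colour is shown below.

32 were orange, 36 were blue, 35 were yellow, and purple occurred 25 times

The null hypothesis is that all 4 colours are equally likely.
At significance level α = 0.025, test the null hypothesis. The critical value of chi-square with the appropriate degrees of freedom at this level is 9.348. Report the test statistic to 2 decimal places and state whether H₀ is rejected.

2.31; do not reject

Under H₀ each category has probability 1/4, so each expected count is 128/4 = 32.
orange: (32 − 32)²/32 = 0/32 = 0.000
blue: (36 − 32)²/32 = 16/32 = 0.500
yellow: (35 − 32)²/32 = 9/32 = 0.281
purple: (25 − 32)²/32 = 49/32 = 1.531
Sum = 2.31
df = 3. Since 2.31 < 9.348, we do not reject H₀.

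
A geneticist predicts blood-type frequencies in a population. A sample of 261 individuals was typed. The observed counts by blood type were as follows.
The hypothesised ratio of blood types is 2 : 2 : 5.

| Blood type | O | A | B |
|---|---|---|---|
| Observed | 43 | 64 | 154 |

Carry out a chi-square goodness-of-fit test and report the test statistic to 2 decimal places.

Ratio total = 9. Expected counts: 261×2/9 = 58, 261×2/9 = 58, 261×5/9 = 145.
O: (43 − 58)²/58 = 225/58 = 3.879
A: (64 − 58)²/58 = 36/58 = 0.621
B: (154 − 145)²/145 = 81/145 = 0.559
Sum = 5.06

5.06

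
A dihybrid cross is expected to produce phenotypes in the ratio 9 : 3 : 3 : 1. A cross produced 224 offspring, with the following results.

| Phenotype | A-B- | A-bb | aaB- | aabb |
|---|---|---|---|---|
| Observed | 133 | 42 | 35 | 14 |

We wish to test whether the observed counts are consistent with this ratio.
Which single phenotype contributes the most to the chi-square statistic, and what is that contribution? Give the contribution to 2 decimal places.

Ratio total = 16. Expected counts: 224×9/16 = 126, 224×3/16 = 42, 224×3/16 = 42, 224×1/16 = 14.
A-B-: (133 − 126)²/126 = 49/126 = 0.389
A-bb: (42 − 42)²/42 = 0/42 = 0.000
aaB-: (35 − 42)²/42 = 49/42 = 1.167
aabb: (14 − 14)²/14 = 0/14 = 0.000
The largest term is for aaB-: 1.17.

aaB-, 1.17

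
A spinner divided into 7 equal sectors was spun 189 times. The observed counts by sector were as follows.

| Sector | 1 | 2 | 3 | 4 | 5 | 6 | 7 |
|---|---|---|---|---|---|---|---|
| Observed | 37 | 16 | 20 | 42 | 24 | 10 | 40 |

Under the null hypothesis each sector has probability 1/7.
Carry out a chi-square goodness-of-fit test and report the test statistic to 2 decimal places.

Under H₀ each category has probability 1/7, so each expected count is 189/7 = 27.
χ² = (37−27)²/27 + (16−27)²/27 + (20−27)²/27 + (42−27)²/27 + (24−27)²/27 + (10−27)²/27 + (40−27)²/27
   = 3.704 + 4.481 + 1.815 + 8.333 + 0.333 + 10.704 + 6.259
Sum = 35.63

35.63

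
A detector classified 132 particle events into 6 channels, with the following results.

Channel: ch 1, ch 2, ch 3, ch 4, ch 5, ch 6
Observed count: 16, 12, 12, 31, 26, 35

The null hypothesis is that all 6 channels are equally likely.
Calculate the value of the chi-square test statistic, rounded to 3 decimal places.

Under H₀ each category has probability 1/6, so each expected count is 132/6 = 22.
χ² = (16−22)²/22 + (12−22)²/22 + (12−22)²/22 + (31−22)²/22 + (26−22)²/22 + (35−22)²/22
   = 1.6364 + 4.5455 + 4.5455 + 3.6818 + 0.7273 + 7.6818
Sum = 22.818

22.818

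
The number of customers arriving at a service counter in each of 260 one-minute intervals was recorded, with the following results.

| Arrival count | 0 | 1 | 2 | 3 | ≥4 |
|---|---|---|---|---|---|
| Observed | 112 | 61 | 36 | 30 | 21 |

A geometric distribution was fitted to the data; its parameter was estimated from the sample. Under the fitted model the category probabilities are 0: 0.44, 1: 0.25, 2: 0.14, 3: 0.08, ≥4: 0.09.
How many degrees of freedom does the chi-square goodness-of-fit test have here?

3

There are k = 5 categories and 1 parameter estimated from the data, so df = 5 − 1 − 1 = 3.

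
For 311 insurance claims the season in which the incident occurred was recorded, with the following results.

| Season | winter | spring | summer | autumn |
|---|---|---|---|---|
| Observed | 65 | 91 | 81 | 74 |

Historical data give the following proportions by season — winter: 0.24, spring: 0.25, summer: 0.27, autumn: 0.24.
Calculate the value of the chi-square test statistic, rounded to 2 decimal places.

3.61

Expected counts E_i = n·p_i: 311×0.24 = 74.64, 311×0.25 = 77.75, 311×0.27 = 83.97, 311×0.24 = 74.64.
χ² = (65−74.64)²/74.64 + (91−77.75)²/77.75 + (81−83.97)²/83.97 + (74−74.64)²/74.64
   = 1.245 + 2.258 + 0.105 + 0.005
Sum = 3.61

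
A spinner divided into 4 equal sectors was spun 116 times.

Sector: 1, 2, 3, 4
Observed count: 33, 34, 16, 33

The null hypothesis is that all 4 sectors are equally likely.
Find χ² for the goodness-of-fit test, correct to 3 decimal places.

7.793

Expected count for each of the 4 categories: 116/4 = 29.
1: (33 − 29)²/29 = 16/29 = 0.5517
2: (34 − 29)²/29 = 25/29 = 0.8621
3: (16 − 29)²/29 = 169/29 = 5.8276
4: (33 − 29)²/29 = 16/29 = 0.5517
Sum = 7.793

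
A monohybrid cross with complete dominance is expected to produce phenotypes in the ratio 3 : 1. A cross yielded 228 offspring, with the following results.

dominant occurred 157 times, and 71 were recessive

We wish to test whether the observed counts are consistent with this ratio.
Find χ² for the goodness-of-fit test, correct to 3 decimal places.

4.585

Ratio total = 4. Expected counts: 228×3/4 = 171, 228×1/4 = 57.
dominant: (157 − 171)²/171 = 196/171 = 1.1462
recessive: (71 − 57)²/57 = 196/57 = 3.4386
Sum = 4.585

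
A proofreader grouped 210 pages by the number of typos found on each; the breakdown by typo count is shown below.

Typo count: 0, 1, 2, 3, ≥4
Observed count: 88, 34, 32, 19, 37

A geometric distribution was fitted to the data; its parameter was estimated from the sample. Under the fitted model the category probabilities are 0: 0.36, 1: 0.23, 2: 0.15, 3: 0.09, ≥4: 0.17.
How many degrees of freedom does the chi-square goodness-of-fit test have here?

3

There are k = 5 categories and 1 parameter estimated from the data, so df = 5 − 1 − 1 = 3.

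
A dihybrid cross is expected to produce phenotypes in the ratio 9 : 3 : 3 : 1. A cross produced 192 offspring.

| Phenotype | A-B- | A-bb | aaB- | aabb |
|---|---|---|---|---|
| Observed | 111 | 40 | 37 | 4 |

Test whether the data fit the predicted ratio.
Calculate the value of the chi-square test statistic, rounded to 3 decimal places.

5.889

Ratio total = 16. Expected counts: 192×9/16 = 108, 192×3/16 = 36, 192×3/16 = 36, 192×1/16 = 12.
χ² = (111−108)²/108 + (40−36)²/36 + (37−36)²/36 + (4−12)²/12
   = 0.0833 + 0.4444 + 0.0278 + 5.3333
Sum = 5.889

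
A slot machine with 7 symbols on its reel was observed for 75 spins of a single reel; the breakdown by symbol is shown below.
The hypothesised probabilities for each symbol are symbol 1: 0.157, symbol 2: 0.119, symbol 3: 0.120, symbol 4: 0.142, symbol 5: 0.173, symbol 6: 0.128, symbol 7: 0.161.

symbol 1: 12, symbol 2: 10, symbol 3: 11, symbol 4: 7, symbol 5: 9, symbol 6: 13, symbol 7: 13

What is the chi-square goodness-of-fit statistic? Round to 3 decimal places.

4.322

Expected counts E_i = n·p_i: 75×0.157 = 11.775, 75×0.119 = 8.925, 75×0.120 = 9, 75×0.142 = 10.65, 75×0.173 = 12.975, 75×0.128 = 9.6, 75×0.161 = 12.075.
symbol 1: (12 − 11.775)²/11.775 = 0.050625/11.775 = 0.0043
symbol 2: (10 − 8.925)²/8.925 = 1.155625/8.925 = 0.1295
symbol 3: (11 − 9)²/9 = 4/9 = 0.4444
symbol 4: (7 − 10.65)²/10.65 = 13.3225/10.65 = 1.2509
symbol 5: (9 − 12.975)²/12.975 = 15.800625/12.975 = 1.2178
symbol 6: (13 − 9.6)²/9.6 = 11.56/9.6 = 1.2042
symbol 7: (13 − 12.075)²/12.075 = 0.855625/12.075 = 0.0709
Sum = 4.322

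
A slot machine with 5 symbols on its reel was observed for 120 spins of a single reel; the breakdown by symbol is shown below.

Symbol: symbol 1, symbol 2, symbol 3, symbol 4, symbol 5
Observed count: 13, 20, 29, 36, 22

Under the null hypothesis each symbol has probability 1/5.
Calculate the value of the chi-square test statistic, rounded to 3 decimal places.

12.917

Expected count for each of the 5 categories: 120/5 = 24.
χ² = (13−24)²/24 + (20−24)²/24 + (29−24)²/24 + (36−24)²/24 + (22−24)²/24
   = 5.0417 + 0.6667 + 1.0417 + 6.0000 + 0.1667
Sum = 12.917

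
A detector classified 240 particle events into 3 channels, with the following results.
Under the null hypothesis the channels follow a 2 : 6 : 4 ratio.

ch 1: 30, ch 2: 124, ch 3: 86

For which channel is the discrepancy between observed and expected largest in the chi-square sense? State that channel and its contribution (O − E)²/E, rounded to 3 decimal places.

Ratio total = 12. Expected counts: 240×2/12 = 40, 240×6/12 = 120, 240×4/12 = 80.
χ² = (30−40)²/40 + (124−120)²/120 + (86−80)²/80
   = 2.5000 + 0.1333 + 0.4500
The largest term is for ch 1: 2.500.

ch 1, 2.500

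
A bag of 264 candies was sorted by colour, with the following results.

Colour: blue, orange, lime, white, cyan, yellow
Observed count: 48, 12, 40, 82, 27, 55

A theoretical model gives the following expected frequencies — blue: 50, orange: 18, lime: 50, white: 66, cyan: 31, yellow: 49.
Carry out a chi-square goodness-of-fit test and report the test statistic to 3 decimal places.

χ² = (48−50)²/50 + (12−18)²/18 + (40−50)²/50 + (82−66)²/66 + (27−31)²/31 + (55−49)²/49
   = 0.0800 + 2.0000 + 2.0000 + 3.8788 + 0.5161 + 0.7347
Sum = 9.210

9.210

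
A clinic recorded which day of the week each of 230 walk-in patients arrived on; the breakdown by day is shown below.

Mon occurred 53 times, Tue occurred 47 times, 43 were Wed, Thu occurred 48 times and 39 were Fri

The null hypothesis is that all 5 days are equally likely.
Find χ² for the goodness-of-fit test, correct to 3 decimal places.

2.435

Under H₀ each category has probability 1/5, so each expected count is 230/5 = 46.
χ² = (53−46)²/46 + (47−46)²/46 + (43−46)²/46 + (48−46)²/46 + (39−46)²/46
   = 1.0652 + 0.0217 + 0.1957 + 0.0870 + 1.0652
Sum = 2.435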